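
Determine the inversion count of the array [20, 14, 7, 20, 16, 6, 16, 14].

Finding inversions in [20, 14, 7, 20, 16, 6, 16, 14]:

(0, 1): arr[0]=20 > arr[1]=14
(0, 2): arr[0]=20 > arr[2]=7
(0, 4): arr[0]=20 > arr[4]=16
(0, 5): arr[0]=20 > arr[5]=6
(0, 6): arr[0]=20 > arr[6]=16
(0, 7): arr[0]=20 > arr[7]=14
(1, 2): arr[1]=14 > arr[2]=7
(1, 5): arr[1]=14 > arr[5]=6
(2, 5): arr[2]=7 > arr[5]=6
(3, 4): arr[3]=20 > arr[4]=16
(3, 5): arr[3]=20 > arr[5]=6
(3, 6): arr[3]=20 > arr[6]=16
(3, 7): arr[3]=20 > arr[7]=14
(4, 5): arr[4]=16 > arr[5]=6
(4, 7): arr[4]=16 > arr[7]=14
(6, 7): arr[6]=16 > arr[7]=14

Total inversions: 16

The array has 16 inversion(s): (0,1), (0,2), (0,4), (0,5), (0,6), (0,7), (1,2), (1,5), (2,5), (3,4), (3,5), (3,6), (3,7), (4,5), (4,7), (6,7). Each pair (i,j) satisfies i < j and arr[i] > arr[j].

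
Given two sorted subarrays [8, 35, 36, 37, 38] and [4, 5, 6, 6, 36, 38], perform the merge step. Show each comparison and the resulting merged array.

Merging process:

Compare 8 vs 4: take 4 from right. Merged: [4]
Compare 8 vs 5: take 5 from right. Merged: [4, 5]
Compare 8 vs 6: take 6 from right. Merged: [4, 5, 6]
Compare 8 vs 6: take 6 from right. Merged: [4, 5, 6, 6]
Compare 8 vs 36: take 8 from left. Merged: [4, 5, 6, 6, 8]
Compare 35 vs 36: take 35 from left. Merged: [4, 5, 6, 6, 8, 35]
Compare 36 vs 36: take 36 from left. Merged: [4, 5, 6, 6, 8, 35, 36]
Compare 37 vs 36: take 36 from right. Merged: [4, 5, 6, 6, 8, 35, 36, 36]
Compare 37 vs 38: take 37 from left. Merged: [4, 5, 6, 6, 8, 35, 36, 36, 37]
Compare 38 vs 38: take 38 from left. Merged: [4, 5, 6, 6, 8, 35, 36, 36, 37, 38]
Append remaining from right: [38]. Merged: [4, 5, 6, 6, 8, 35, 36, 36, 37, 38, 38]

Final merged array: [4, 5, 6, 6, 8, 35, 36, 36, 37, 38, 38]
Total comparisons: 10

The merged array is [4, 5, 6, 6, 8, 35, 36, 36, 37, 38, 38], requiring 10 comparisons. The merge step runs in O(n) time where n is the total number of elements.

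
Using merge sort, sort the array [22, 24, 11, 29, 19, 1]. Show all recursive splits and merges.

Merge sort trace:

Split: [22, 24, 11, 29, 19, 1] -> [22, 24, 11] and [29, 19, 1]
  Split: [22, 24, 11] -> [22] and [24, 11]
    Split: [24, 11] -> [24] and [11]
    Merge: [24] + [11] -> [11, 24]
  Merge: [22] + [11, 24] -> [11, 22, 24]
  Split: [29, 19, 1] -> [29] and [19, 1]
    Split: [19, 1] -> [19] and [1]
    Merge: [19] + [1] -> [1, 19]
  Merge: [29] + [1, 19] -> [1, 19, 29]
Merge: [11, 22, 24] + [1, 19, 29] -> [1, 11, 19, 22, 24, 29]

Final sorted array: [1, 11, 19, 22, 24, 29]

The merge sort proceeds by recursively splitting the array and merging sorted halves.
After all merges, the sorted array is [1, 11, 19, 22, 24, 29].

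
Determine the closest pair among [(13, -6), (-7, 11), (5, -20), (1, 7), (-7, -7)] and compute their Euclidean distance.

Computing all pairwise distances among 5 points:

d((13, -6), (-7, 11)) = 26.2488
d((13, -6), (5, -20)) = 16.1245
d((13, -6), (1, 7)) = 17.6918
d((13, -6), (-7, -7)) = 20.025
d((-7, 11), (5, -20)) = 33.2415
d((-7, 11), (1, 7)) = 8.9443 <-- minimum
d((-7, 11), (-7, -7)) = 18.0
d((5, -20), (1, 7)) = 27.2947
d((5, -20), (-7, -7)) = 17.6918
d((1, 7), (-7, -7)) = 16.1245

Closest pair: (-7, 11) and (1, 7) with distance 8.9443

The closest pair is (-7, 11) and (1, 7) with Euclidean distance 8.9443. For 5 points, brute-force pairwise comparison is shown above. For large n, the divide-and-conquer algorithm (sort by x, recurse on halves, check the dividing strip) achieves O(n log n).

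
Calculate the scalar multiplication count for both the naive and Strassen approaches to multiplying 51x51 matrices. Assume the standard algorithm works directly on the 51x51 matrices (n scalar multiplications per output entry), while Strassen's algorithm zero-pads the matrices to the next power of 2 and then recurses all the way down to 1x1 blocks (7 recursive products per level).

Matrix multiplication for 51x51 matrices:

Strassen's algorithm requires power-of-2 dimensions. Pad 51x51 to 64x64 (next power of 2).

Standard algorithm: 51^3 = 132651 multiplications
Strassen's algorithm: 7^(log2(64)) = 7^6 = 117649 multiplications
Savings: 132651 - 117649 = 15002 multiplications

Standard: 132651 multiplications (51^3). Strassen: 117649 multiplications (7^6, after padding to 64x64). Strassen reduces 8 recursive multiplications to 7 at each level.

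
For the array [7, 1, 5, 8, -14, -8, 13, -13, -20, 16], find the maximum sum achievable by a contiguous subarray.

Using Kadane's algorithm on [7, 1, 5, 8, -14, -8, 13, -13, -20, 16]:

Scanning through the array:
Position 1 (value 1): max_ending_here = 8, max_so_far = 8
Position 2 (value 5): max_ending_here = 13, max_so_far = 13
Position 3 (value 8): max_ending_here = 21, max_so_far = 21
Position 4 (value -14): max_ending_here = 7, max_so_far = 21
Position 5 (value -8): max_ending_here = -1, max_so_far = 21
Position 6 (value 13): max_ending_here = 13, max_so_far = 21
Position 7 (value -13): max_ending_here = 0, max_so_far = 21
Position 8 (value -20): max_ending_here = -20, max_so_far = 21
Position 9 (value 16): max_ending_here = 16, max_so_far = 21

Maximum subarray: [7, 1, 5, 8]
Maximum sum: 21

The maximum subarray is [7, 1, 5, 8] with sum 21. This subarray runs from index 0 to index 3.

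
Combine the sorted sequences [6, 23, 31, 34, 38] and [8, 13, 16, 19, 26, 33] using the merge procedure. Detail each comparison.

Merging process:

Compare 6 vs 8: take 6 from left. Merged: [6]
Compare 23 vs 8: take 8 from right. Merged: [6, 8]
Compare 23 vs 13: take 13 from right. Merged: [6, 8, 13]
Compare 23 vs 16: take 16 from right. Merged: [6, 8, 13, 16]
Compare 23 vs 19: take 19 from right. Merged: [6, 8, 13, 16, 19]
Compare 23 vs 26: take 23 from left. Merged: [6, 8, 13, 16, 19, 23]
Compare 31 vs 26: take 26 from right. Merged: [6, 8, 13, 16, 19, 23, 26]
Compare 31 vs 33: take 31 from left. Merged: [6, 8, 13, 16, 19, 23, 26, 31]
Compare 34 vs 33: take 33 from right. Merged: [6, 8, 13, 16, 19, 23, 26, 31, 33]
Append remaining from left: [34, 38]. Merged: [6, 8, 13, 16, 19, 23, 26, 31, 33, 34, 38]

Final merged array: [6, 8, 13, 16, 19, 23, 26, 31, 33, 34, 38]
Total comparisons: 9

The merged array is [6, 8, 13, 16, 19, 23, 26, 31, 33, 34, 38], requiring 9 comparisons. The merge step runs in O(n) time where n is the total number of elements.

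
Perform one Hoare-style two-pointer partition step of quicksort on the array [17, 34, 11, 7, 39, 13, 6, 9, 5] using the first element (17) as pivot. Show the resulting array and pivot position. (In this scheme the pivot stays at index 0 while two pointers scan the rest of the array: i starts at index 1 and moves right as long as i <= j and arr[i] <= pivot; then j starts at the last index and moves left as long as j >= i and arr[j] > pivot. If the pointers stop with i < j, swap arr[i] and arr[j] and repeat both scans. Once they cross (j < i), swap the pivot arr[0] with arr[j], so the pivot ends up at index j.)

Hoare-style two-pointer partition with pivot = 17:

Initial array: [17, 34, 11, 7, 39, 13, 6, 9, 5]

Pointers start at i = 1, j = 8.
i stops at index 1 (arr[1]=34 > 17), j stops at index 8 (arr[8]=5 <= 17): swap arr[1] and arr[8], array becomes [17, 5, 11, 7, 39, 13, 6, 9, 34]
i stops at index 4 (arr[4]=39 > 17), j stops at index 7 (arr[7]=9 <= 17): swap arr[4] and arr[7], array becomes [17, 5, 11, 7, 9, 13, 6, 39, 34]
i ends at 7, j ends at 6: the pointers have crossed (j < i), so scanning stops.

Swap pivot arr[0] with arr[6] to place pivot at position 6: [6, 5, 11, 7, 9, 13, 17, 39, 34]
Pivot position: 6

After partitioning with pivot 17, the array becomes [6, 5, 11, 7, 9, 13, 17, 39, 34]. The pivot is placed at index 6. All elements to the left of the pivot are <= 17, and all elements to the right are > 17.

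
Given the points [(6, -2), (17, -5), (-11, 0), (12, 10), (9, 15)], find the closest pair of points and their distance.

Computing all pairwise distances among 5 points:

d((6, -2), (17, -5)) = 11.4018
d((6, -2), (-11, 0)) = 17.1172
d((6, -2), (12, 10)) = 13.4164
d((6, -2), (9, 15)) = 17.2627
d((17, -5), (-11, 0)) = 28.4429
d((17, -5), (12, 10)) = 15.8114
d((17, -5), (9, 15)) = 21.5407
d((-11, 0), (12, 10)) = 25.0799
d((-11, 0), (9, 15)) = 25.0
d((12, 10), (9, 15)) = 5.831 <-- minimum

Closest pair: (12, 10) and (9, 15) with distance 5.831

The closest pair is (12, 10) and (9, 15) with Euclidean distance 5.831. For 5 points, brute-force pairwise comparison is shown above. For large n, the divide-and-conquer algorithm (sort by x, recurse on halves, check the dividing strip) achieves O(n log n).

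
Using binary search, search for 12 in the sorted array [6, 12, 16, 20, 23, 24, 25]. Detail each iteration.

Binary search for 12 in [6, 12, 16, 20, 23, 24, 25]:

lo=0, hi=6, mid=3, arr[mid]=20 -> 20 > 12, search left half
lo=0, hi=2, mid=1, arr[mid]=12 -> Found target at index 1!

Binary search finds 12 at index 1 after 2 comparisons. The search repeatedly halves the search space by comparing with the middle element.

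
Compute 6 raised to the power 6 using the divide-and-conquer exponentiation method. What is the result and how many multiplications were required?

Computing 6^6 by squaring (build up from 6^1; each line after the first costs one multiplication):

6^1 = 6
6^2 = (6^1)^2 = 6^2 = 36
6^3 = 6 * 6^2 = 6 * 36 = 216
6^6 = (6^3)^2 = 216^2 = 46656

Result: 46656
Multiplications needed: 3 (3 lines after 6^1)

6^6 = 46656. Using exponentiation by squaring, this requires 3 multiplications. The key idea: if the exponent is even, square the half-power; if odd, multiply by the base once.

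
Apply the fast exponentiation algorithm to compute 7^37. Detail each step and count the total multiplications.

Computing 7^37 by squaring (build up from 7^1; each line after the first costs one multiplication):

7^1 = 7
7^2 = (7^1)^2 = 7^2 = 49
7^4 = (7^2)^2 = 49^2 = 2401
7^8 = (7^4)^2 = 2401^2 = 5764801
7^9 = 7 * 7^8 = 7 * 5764801 = 40353607
7^18 = (7^9)^2 = 40353607^2 = 1628413597910449
7^36 = (7^18)^2 = 1628413597910449^2 = 2651730845859653471779023381601
7^37 = 7 * 7^36 = 7 * 2651730845859653471779023381601 = 18562115921017574302453163671207

Result: 18562115921017574302453163671207
Multiplications needed: 7 (7 lines after 7^1)

7^37 = 18562115921017574302453163671207. Using exponentiation by squaring, this requires 7 multiplications. The key idea: if the exponent is even, square the half-power; if odd, multiply by the base once.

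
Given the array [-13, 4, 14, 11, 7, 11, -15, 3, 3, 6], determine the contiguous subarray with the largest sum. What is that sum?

Using Kadane's algorithm on [-13, 4, 14, 11, 7, 11, -15, 3, 3, 6]:

Scanning through the array:
Position 1 (value 4): max_ending_here = 4, max_so_far = 4
Position 2 (value 14): max_ending_here = 18, max_so_far = 18
Position 3 (value 11): max_ending_here = 29, max_so_far = 29
Position 4 (value 7): max_ending_here = 36, max_so_far = 36
Position 5 (value 11): max_ending_here = 47, max_so_far = 47
Position 6 (value -15): max_ending_here = 32, max_so_far = 47
Position 7 (value 3): max_ending_here = 35, max_so_far = 47
Position 8 (value 3): max_ending_here = 38, max_so_far = 47
Position 9 (value 6): max_ending_here = 44, max_so_far = 47

Maximum subarray: [4, 14, 11, 7, 11]
Maximum sum: 47

The maximum subarray is [4, 14, 11, 7, 11] with sum 47. This subarray runs from index 1 to index 5.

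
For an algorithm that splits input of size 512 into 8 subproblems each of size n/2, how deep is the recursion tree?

For divide and conquer with division factor 2:

Problem sizes at each level:
Level 0: 512
Level 1: 256
Level 2: 128
Level 3: 64
Level 4: 32
Level 5: 16
Level 6: 8
Level 7: 4
Level 8: 2
Level 9: 1

The root is level 0 and the size-1 base case is level 9 (the tree spans levels 0 through 9, i.e. 10 levels counting the root), so the depth is the number of divisions: log_2(512) = 9

The recursion tree depth is log_2(512) = 9. At each level, the problem size is divided by 2, so it takes 9 divisions to reduce to a base case of size 1. The algorithm makes 8 recursive calls at each level.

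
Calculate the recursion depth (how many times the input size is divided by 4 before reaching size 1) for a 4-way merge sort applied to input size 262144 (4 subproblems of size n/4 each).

For divide and conquer with division factor 4:

Problem sizes at each level:
Level 0: 262144
Level 1: 65536
Level 2: 16384
Level 3: 4096
Level 4: 1024
Level 5: 256
Level 6: 64
Level 7: 16
Level 8: 4
Level 9: 1

The root is level 0 and the size-1 base case is level 9 (the tree spans levels 0 through 9, i.e. 10 levels counting the root), so the depth is the number of divisions: log_4(262144) = 9

The recursion tree depth is log_4(262144) = 9. At each level, the problem size is divided by 4, so it takes 9 divisions to reduce to a base case of size 1. The algorithm makes 4 recursive calls at each level.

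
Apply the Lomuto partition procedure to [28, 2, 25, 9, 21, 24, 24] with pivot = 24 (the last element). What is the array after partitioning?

Lomuto partition with pivot = 24:

Initial array: [28, 2, 25, 9, 21, 24, 24]

arr[0]=28 > 24: no swap
arr[1]=2 <= 24: swap with position 0, array becomes [2, 28, 25, 9, 21, 24, 24]
arr[2]=25 > 24: no swap
arr[3]=9 <= 24: swap with position 1, array becomes [2, 9, 25, 28, 21, 24, 24]
arr[4]=21 <= 24: swap with position 2, array becomes [2, 9, 21, 28, 25, 24, 24]
arr[5]=24 <= 24: swap with position 3, array becomes [2, 9, 21, 24, 25, 28, 24]

Place pivot at position 4: [2, 9, 21, 24, 24, 28, 25]
Pivot position: 4

After partitioning with pivot 24, the array becomes [2, 9, 21, 24, 24, 28, 25]. The pivot is placed at index 4. All elements to the left of the pivot are <= 24, and all elements to the right are > 24.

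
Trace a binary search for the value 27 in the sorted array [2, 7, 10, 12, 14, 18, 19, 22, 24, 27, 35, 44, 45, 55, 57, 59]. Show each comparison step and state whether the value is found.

Binary search for 27 in [2, 7, 10, 12, 14, 18, 19, 22, 24, 27, 35, 44, 45, 55, 57, 59]:

lo=0, hi=15, mid=7, arr[mid]=22 -> 22 < 27, search right half
lo=8, hi=15, mid=11, arr[mid]=44 -> 44 > 27, search left half
lo=8, hi=10, mid=9, arr[mid]=27 -> Found target at index 9!

Binary search finds 27 at index 9 after 3 comparisons. The search repeatedly halves the search space by comparing with the middle element.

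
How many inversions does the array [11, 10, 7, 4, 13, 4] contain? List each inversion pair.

Finding inversions in [11, 10, 7, 4, 13, 4]:

(0, 1): arr[0]=11 > arr[1]=10
(0, 2): arr[0]=11 > arr[2]=7
(0, 3): arr[0]=11 > arr[3]=4
(0, 5): arr[0]=11 > arr[5]=4
(1, 2): arr[1]=10 > arr[2]=7
(1, 3): arr[1]=10 > arr[3]=4
(1, 5): arr[1]=10 > arr[5]=4
(2, 3): arr[2]=7 > arr[3]=4
(2, 5): arr[2]=7 > arr[5]=4
(4, 5): arr[4]=13 > arr[5]=4

Total inversions: 10

The array has 10 inversion(s): (0,1), (0,2), (0,3), (0,5), (1,2), (1,3), (1,5), (2,3), (2,5), (4,5). Each pair (i,j) satisfies i < j and arr[i] > arr[j].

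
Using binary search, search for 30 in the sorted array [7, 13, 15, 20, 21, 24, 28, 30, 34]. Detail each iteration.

Binary search for 30 in [7, 13, 15, 20, 21, 24, 28, 30, 34]:

lo=0, hi=8, mid=4, arr[mid]=21 -> 21 < 30, search right half
lo=5, hi=8, mid=6, arr[mid]=28 -> 28 < 30, search right half
lo=7, hi=8, mid=7, arr[mid]=30 -> Found target at index 7!

Binary search finds 30 at index 7 after 3 comparisons. The search repeatedly halves the search space by comparing with the middle element.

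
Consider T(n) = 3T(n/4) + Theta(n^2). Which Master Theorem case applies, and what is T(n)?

Master Theorem for T(n) = 3T(n/4) + O(n^2):

a = 3, b = 4, c = 2
log_b(a) = log_4(3) = 0.7925

Case 3: c = 2 > log_4(3) = 0.7925
T(n) = O(n^2) = O(n^2)

For T(n) = 3T(n/4) + O(n^2): log_4(3) = 0.7925. This is Case 3 of the Master Theorem (c > log_b(a), work dominated by root), giving O(n^2).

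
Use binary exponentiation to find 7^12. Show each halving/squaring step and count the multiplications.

Computing 7^12 by squaring (build up from 7^1; each line after the first costs one multiplication):

7^1 = 7
7^2 = (7^1)^2 = 7^2 = 49
7^3 = 7 * 7^2 = 7 * 49 = 343
7^6 = (7^3)^2 = 343^2 = 117649
7^12 = (7^6)^2 = 117649^2 = 13841287201

Result: 13841287201
Multiplications needed: 4 (4 lines after 7^1)

7^12 = 13841287201. Using exponentiation by squaring, this requires 4 multiplications. The key idea: if the exponent is even, square the half-power; if odd, multiply by the base once.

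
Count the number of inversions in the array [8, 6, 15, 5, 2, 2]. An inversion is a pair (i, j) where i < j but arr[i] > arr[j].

Finding inversions in [8, 6, 15, 5, 2, 2]:

(0, 1): arr[0]=8 > arr[1]=6
(0, 3): arr[0]=8 > arr[3]=5
(0, 4): arr[0]=8 > arr[4]=2
(0, 5): arr[0]=8 > arr[5]=2
(1, 3): arr[1]=6 > arr[3]=5
(1, 4): arr[1]=6 > arr[4]=2
(1, 5): arr[1]=6 > arr[5]=2
(2, 3): arr[2]=15 > arr[3]=5
(2, 4): arr[2]=15 > arr[4]=2
(2, 5): arr[2]=15 > arr[5]=2
(3, 4): arr[3]=5 > arr[4]=2
(3, 5): arr[3]=5 > arr[5]=2

Total inversions: 12

The array has 12 inversion(s): (0,1), (0,3), (0,4), (0,5), (1,3), (1,4), (1,5), (2,3), (2,4), (2,5), (3,4), (3,5). Each pair (i,j) satisfies i < j and arr[i] > arr[j].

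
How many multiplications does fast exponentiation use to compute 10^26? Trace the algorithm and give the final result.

Computing 10^26 by squaring (build up from 10^1; each line after the first costs one multiplication):

10^1 = 10
10^2 = (10^1)^2 = 10^2 = 100
10^3 = 10 * 10^2 = 10 * 100 = 1000
10^6 = (10^3)^2 = 1000^2 = 1000000
10^12 = (10^6)^2 = 1000000^2 = 1000000000000
10^13 = 10 * 10^12 = 10 * 1000000000000 = 10000000000000
10^26 = (10^13)^2 = 10000000000000^2 = 100000000000000000000000000

Result: 100000000000000000000000000
Multiplications needed: 6 (6 lines after 10^1)

10^26 = 100000000000000000000000000. Using exponentiation by squaring, this requires 6 multiplications. The key idea: if the exponent is even, square the half-power; if odd, multiply by the base once.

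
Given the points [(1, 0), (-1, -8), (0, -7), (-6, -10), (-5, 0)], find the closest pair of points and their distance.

Computing all pairwise distances among 5 points:

d((1, 0), (-1, -8)) = 8.2462
d((1, 0), (0, -7)) = 7.0711
d((1, 0), (-6, -10)) = 12.2066
d((1, 0), (-5, 0)) = 6.0
d((-1, -8), (0, -7)) = 1.4142 <-- minimum
d((-1, -8), (-6, -10)) = 5.3852
d((-1, -8), (-5, 0)) = 8.9443
d((0, -7), (-6, -10)) = 6.7082
d((0, -7), (-5, 0)) = 8.6023
d((-6, -10), (-5, 0)) = 10.0499

Closest pair: (-1, -8) and (0, -7) with distance 1.4142

The closest pair is (-1, -8) and (0, -7) with Euclidean distance 1.4142. For 5 points, brute-force pairwise comparison is shown above. For large n, the divide-and-conquer algorithm (sort by x, recurse on halves, check the dividing strip) achieves O(n log n).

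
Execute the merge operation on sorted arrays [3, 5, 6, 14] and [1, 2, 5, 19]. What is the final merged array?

Merging process:

Compare 3 vs 1: take 1 from right. Merged: [1]
Compare 3 vs 2: take 2 from right. Merged: [1, 2]
Compare 3 vs 5: take 3 from left. Merged: [1, 2, 3]
Compare 5 vs 5: take 5 from left. Merged: [1, 2, 3, 5]
Compare 6 vs 5: take 5 from right. Merged: [1, 2, 3, 5, 5]
Compare 6 vs 19: take 6 from left. Merged: [1, 2, 3, 5, 5, 6]
Compare 14 vs 19: take 14 from left. Merged: [1, 2, 3, 5, 5, 6, 14]
Append remaining from right: [19]. Merged: [1, 2, 3, 5, 5, 6, 14, 19]

Final merged array: [1, 2, 3, 5, 5, 6, 14, 19]
Total comparisons: 7

The merged array is [1, 2, 3, 5, 5, 6, 14, 19], requiring 7 comparisons. The merge step runs in O(n) time where n is the total number of elements.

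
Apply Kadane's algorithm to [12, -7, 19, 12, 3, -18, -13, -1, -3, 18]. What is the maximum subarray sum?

Using Kadane's algorithm on [12, -7, 19, 12, 3, -18, -13, -1, -3, 18]:

Scanning through the array:
Position 1 (value -7): max_ending_here = 5, max_so_far = 12
Position 2 (value 19): max_ending_here = 24, max_so_far = 24
Position 3 (value 12): max_ending_here = 36, max_so_far = 36
Position 4 (value 3): max_ending_here = 39, max_so_far = 39
Position 5 (value -18): max_ending_here = 21, max_so_far = 39
Position 6 (value -13): max_ending_here = 8, max_so_far = 39
Position 7 (value -1): max_ending_here = 7, max_so_far = 39
Position 8 (value -3): max_ending_here = 4, max_so_far = 39
Position 9 (value 18): max_ending_here = 22, max_so_far = 39

Maximum subarray: [12, -7, 19, 12, 3]
Maximum sum: 39

The maximum subarray is [12, -7, 19, 12, 3] with sum 39. This subarray runs from index 0 to index 4.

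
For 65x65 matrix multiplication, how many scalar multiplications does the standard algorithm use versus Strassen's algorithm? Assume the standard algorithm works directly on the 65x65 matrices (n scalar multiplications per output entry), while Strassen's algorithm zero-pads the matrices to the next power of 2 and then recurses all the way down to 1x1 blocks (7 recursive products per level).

Matrix multiplication for 65x65 matrices:

Strassen's algorithm requires power-of-2 dimensions. Pad 65x65 to 128x128 (next power of 2).

Standard algorithm: 65^3 = 274625 multiplications
Strassen's algorithm: 7^(log2(128)) = 7^7 = 823543 multiplications
Difference: 274625 - 823543 = -548918 (Strassen uses MORE here due to padding overhead — for small or just-over-power-of-2 n, padding can outweigh the per-level savings)

Standard: 274625 multiplications (65^3). Strassen: 823543 multiplications (7^7, after padding to 128x128). Strassen reduces 8 recursive multiplications to 7 at each level.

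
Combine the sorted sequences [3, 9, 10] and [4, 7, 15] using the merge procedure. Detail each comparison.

Merging process:

Compare 3 vs 4: take 3 from left. Merged: [3]
Compare 9 vs 4: take 4 from right. Merged: [3, 4]
Compare 9 vs 7: take 7 from right. Merged: [3, 4, 7]
Compare 9 vs 15: take 9 from left. Merged: [3, 4, 7, 9]
Compare 10 vs 15: take 10 from left. Merged: [3, 4, 7, 9, 10]
Append remaining from right: [15]. Merged: [3, 4, 7, 9, 10, 15]

Final merged array: [3, 4, 7, 9, 10, 15]
Total comparisons: 5

The merged array is [3, 4, 7, 9, 10, 15], requiring 5 comparisons. The merge step runs in O(n) time where n is the total number of elements.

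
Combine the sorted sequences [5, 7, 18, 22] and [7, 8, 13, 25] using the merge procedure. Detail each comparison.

Merging process:

Compare 5 vs 7: take 5 from left. Merged: [5]
Compare 7 vs 7: take 7 from left. Merged: [5, 7]
Compare 18 vs 7: take 7 from right. Merged: [5, 7, 7]
Compare 18 vs 8: take 8 from right. Merged: [5, 7, 7, 8]
Compare 18 vs 13: take 13 from right. Merged: [5, 7, 7, 8, 13]
Compare 18 vs 25: take 18 from left. Merged: [5, 7, 7, 8, 13, 18]
Compare 22 vs 25: take 22 from left. Merged: [5, 7, 7, 8, 13, 18, 22]
Append remaining from right: [25]. Merged: [5, 7, 7, 8, 13, 18, 22, 25]

Final merged array: [5, 7, 7, 8, 13, 18, 22, 25]
Total comparisons: 7

The merged array is [5, 7, 7, 8, 13, 18, 22, 25], requiring 7 comparisons. The merge step runs in O(n) time where n is the total number of elements.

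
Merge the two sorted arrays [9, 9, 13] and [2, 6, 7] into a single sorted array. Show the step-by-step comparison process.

Merging process:

Compare 9 vs 2: take 2 from right. Merged: [2]
Compare 9 vs 6: take 6 from right. Merged: [2, 6]
Compare 9 vs 7: take 7 from right. Merged: [2, 6, 7]
Append remaining from left: [9, 9, 13]. Merged: [2, 6, 7, 9, 9, 13]

Final merged array: [2, 6, 7, 9, 9, 13]
Total comparisons: 3

The merged array is [2, 6, 7, 9, 9, 13], requiring 3 comparisons. The merge step runs in O(n) time where n is the total number of elements.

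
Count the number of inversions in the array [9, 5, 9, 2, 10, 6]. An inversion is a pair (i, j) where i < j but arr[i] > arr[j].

Finding inversions in [9, 5, 9, 2, 10, 6]:

(0, 1): arr[0]=9 > arr[1]=5
(0, 3): arr[0]=9 > arr[3]=2
(0, 5): arr[0]=9 > arr[5]=6
(1, 3): arr[1]=5 > arr[3]=2
(2, 3): arr[2]=9 > arr[3]=2
(2, 5): arr[2]=9 > arr[5]=6
(4, 5): arr[4]=10 > arr[5]=6

Total inversions: 7

The array has 7 inversion(s): (0,1), (0,3), (0,5), (1,3), (2,3), (2,5), (4,5). Each pair (i,j) satisfies i < j and arr[i] > arr[j].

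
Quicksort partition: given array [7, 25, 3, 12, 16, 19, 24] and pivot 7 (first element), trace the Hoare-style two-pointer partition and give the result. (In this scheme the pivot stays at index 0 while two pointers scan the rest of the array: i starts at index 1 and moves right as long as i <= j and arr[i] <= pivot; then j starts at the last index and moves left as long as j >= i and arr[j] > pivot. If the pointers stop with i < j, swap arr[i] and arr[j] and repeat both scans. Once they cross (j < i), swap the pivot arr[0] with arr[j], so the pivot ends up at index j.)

Hoare-style two-pointer partition with pivot = 7:

Initial array: [7, 25, 3, 12, 16, 19, 24]

Pointers start at i = 1, j = 6.
i stops at index 1 (arr[1]=25 > 7), j stops at index 2 (arr[2]=3 <= 7): swap arr[1] and arr[2], array becomes [7, 3, 25, 12, 16, 19, 24]
i ends at 2, j ends at 1: the pointers have crossed (j < i), so scanning stops.

Swap pivot arr[0] with arr[1] to place pivot at position 1: [3, 7, 25, 12, 16, 19, 24]
Pivot position: 1

After partitioning with pivot 7, the array becomes [3, 7, 25, 12, 16, 19, 24]. The pivot is placed at index 1. All elements to the left of the pivot are <= 7, and all elements to the right are > 7.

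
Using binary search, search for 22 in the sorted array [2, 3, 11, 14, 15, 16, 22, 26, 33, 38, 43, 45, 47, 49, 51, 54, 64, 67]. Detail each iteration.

Binary search for 22 in [2, 3, 11, 14, 15, 16, 22, 26, 33, 38, 43, 45, 47, 49, 51, 54, 64, 67]:

lo=0, hi=17, mid=8, arr[mid]=33 -> 33 > 22, search left half
lo=0, hi=7, mid=3, arr[mid]=14 -> 14 < 22, search right half
lo=4, hi=7, mid=5, arr[mid]=16 -> 16 < 22, search right half
lo=6, hi=7, mid=6, arr[mid]=22 -> Found target at index 6!

Binary search finds 22 at index 6 after 4 comparisons. The search repeatedly halves the search space by comparing with the middle element.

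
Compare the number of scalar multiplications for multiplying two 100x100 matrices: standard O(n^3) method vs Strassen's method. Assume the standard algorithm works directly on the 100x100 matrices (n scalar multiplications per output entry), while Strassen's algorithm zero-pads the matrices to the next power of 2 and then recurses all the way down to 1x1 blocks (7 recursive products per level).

Matrix multiplication for 100x100 matrices:

Strassen's algorithm requires power-of-2 dimensions. Pad 100x100 to 128x128 (next power of 2).

Standard algorithm: 100^3 = 1000000 multiplications
Strassen's algorithm: 7^(log2(128)) = 7^7 = 823543 multiplications
Savings: 1000000 - 823543 = 176457 multiplications

Standard: 1000000 multiplications (100^3). Strassen: 823543 multiplications (7^7, after padding to 128x128). Strassen reduces 8 recursive multiplications to 7 at each level.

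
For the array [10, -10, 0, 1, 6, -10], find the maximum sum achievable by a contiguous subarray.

Using Kadane's algorithm on [10, -10, 0, 1, 6, -10]:

Scanning through the array:
Position 1 (value -10): max_ending_here = 0, max_so_far = 10
Position 2 (value 0): max_ending_here = 0, max_so_far = 10
Position 3 (value 1): max_ending_here = 1, max_so_far = 10
Position 4 (value 6): max_ending_here = 7, max_so_far = 10
Position 5 (value -10): max_ending_here = -3, max_so_far = 10

Maximum subarray: [10]
Maximum sum: 10

The maximum subarray is [10] with sum 10. This subarray runs from index 0 to index 0.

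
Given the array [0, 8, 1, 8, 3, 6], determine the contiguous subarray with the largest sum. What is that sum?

Using Kadane's algorithm on [0, 8, 1, 8, 3, 6]:

Scanning through the array:
Position 1 (value 8): max_ending_here = 8, max_so_far = 8
Position 2 (value 1): max_ending_here = 9, max_so_far = 9
Position 3 (value 8): max_ending_here = 17, max_so_far = 17
Position 4 (value 3): max_ending_here = 20, max_so_far = 20
Position 5 (value 6): max_ending_here = 26, max_so_far = 26

Maximum subarray: [0, 8, 1, 8, 3, 6]
Maximum sum: 26

The maximum subarray is [0, 8, 1, 8, 3, 6] with sum 26. This subarray runs from index 0 to index 5.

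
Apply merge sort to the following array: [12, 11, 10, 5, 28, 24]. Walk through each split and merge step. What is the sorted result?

Merge sort trace:

Split: [12, 11, 10, 5, 28, 24] -> [12, 11, 10] and [5, 28, 24]
  Split: [12, 11, 10] -> [12] and [11, 10]
    Split: [11, 10] -> [11] and [10]
    Merge: [11] + [10] -> [10, 11]
  Merge: [12] + [10, 11] -> [10, 11, 12]
  Split: [5, 28, 24] -> [5] and [28, 24]
    Split: [28, 24] -> [28] and [24]
    Merge: [28] + [24] -> [24, 28]
  Merge: [5] + [24, 28] -> [5, 24, 28]
Merge: [10, 11, 12] + [5, 24, 28] -> [5, 10, 11, 12, 24, 28]

Final sorted array: [5, 10, 11, 12, 24, 28]

The merge sort proceeds by recursively splitting the array and merging sorted halves.
After all merges, the sorted array is [5, 10, 11, 12, 24, 28].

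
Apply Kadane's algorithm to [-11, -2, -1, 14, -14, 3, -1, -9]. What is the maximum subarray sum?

Using Kadane's algorithm on [-11, -2, -1, 14, -14, 3, -1, -9]:

Scanning through the array:
Position 1 (value -2): max_ending_here = -2, max_so_far = -2
Position 2 (value -1): max_ending_here = -1, max_so_far = -1
Position 3 (value 14): max_ending_here = 14, max_so_far = 14
Position 4 (value -14): max_ending_here = 0, max_so_far = 14
Position 5 (value 3): max_ending_here = 3, max_so_far = 14
Position 6 (value -1): max_ending_here = 2, max_so_far = 14
Position 7 (value -9): max_ending_here = -7, max_so_far = 14

Maximum subarray: [14]
Maximum sum: 14

The maximum subarray is [14] with sum 14. This subarray runs from index 3 to index 3.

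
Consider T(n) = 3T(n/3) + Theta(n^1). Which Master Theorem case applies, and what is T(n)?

Master Theorem for T(n) = 3T(n/3) + O(n^1):

a = 3, b = 3, c = 1
log_b(a) = log_3(3) = 1.0000

Case 2: c = 1 = log_3(3) = 1.0000
T(n) = O(n^1 log n) = O(n log n)

For T(n) = 3T(n/3) + O(n^1): log_3(3) = 1.0000. This is Case 2 of the Master Theorem (c = log_b(a), equal work at all levels), giving O(n log n).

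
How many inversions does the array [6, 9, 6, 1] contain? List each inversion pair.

Finding inversions in [6, 9, 6, 1]:

(0, 3): arr[0]=6 > arr[3]=1
(1, 2): arr[1]=9 > arr[2]=6
(1, 3): arr[1]=9 > arr[3]=1
(2, 3): arr[2]=6 > arr[3]=1

Total inversions: 4

The array has 4 inversion(s): (0,3), (1,2), (1,3), (2,3). Each pair (i,j) satisfies i < j and arr[i] > arr[j].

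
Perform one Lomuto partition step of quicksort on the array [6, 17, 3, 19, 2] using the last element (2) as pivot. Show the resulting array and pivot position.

Lomuto partition with pivot = 2:

Initial array: [6, 17, 3, 19, 2]

arr[0]=6 > 2: no swap
arr[1]=17 > 2: no swap
arr[2]=3 > 2: no swap
arr[3]=19 > 2: no swap

Place pivot at position 0: [2, 17, 3, 19, 6]
Pivot position: 0

After partitioning with pivot 2, the array becomes [2, 17, 3, 19, 6]. The pivot is placed at index 0. All elements to the left of the pivot are <= 2, and all elements to the right are > 2.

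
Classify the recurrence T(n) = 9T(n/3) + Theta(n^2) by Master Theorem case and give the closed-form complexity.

Master Theorem for T(n) = 9T(n/3) + O(n^2):

a = 9, b = 3, c = 2
log_b(a) = log_3(9) = 2.0000

Case 2: c = 2 = log_3(9) = 2.0000
T(n) = O(n^2 log n) = O(n^2 log n)

For T(n) = 9T(n/3) + O(n^2): log_3(9) = 2.0000. This is Case 2 of the Master Theorem (c = log_b(a), equal work at all levels), giving O(n^2 log n).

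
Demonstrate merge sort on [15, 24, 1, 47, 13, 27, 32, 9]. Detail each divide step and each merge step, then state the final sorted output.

Merge sort trace:

Split: [15, 24, 1, 47, 13, 27, 32, 9] -> [15, 24, 1, 47] and [13, 27, 32, 9]
  Split: [15, 24, 1, 47] -> [15, 24] and [1, 47]
    Split: [15, 24] -> [15] and [24]
    Merge: [15] + [24] -> [15, 24]
    Split: [1, 47] -> [1] and [47]
    Merge: [1] + [47] -> [1, 47]
  Merge: [15, 24] + [1, 47] -> [1, 15, 24, 47]
  Split: [13, 27, 32, 9] -> [13, 27] and [32, 9]
    Split: [13, 27] -> [13] and [27]
    Merge: [13] + [27] -> [13, 27]
    Split: [32, 9] -> [32] and [9]
    Merge: [32] + [9] -> [9, 32]
  Merge: [13, 27] + [9, 32] -> [9, 13, 27, 32]
Merge: [1, 15, 24, 47] + [9, 13, 27, 32] -> [1, 9, 13, 15, 24, 27, 32, 47]

Final sorted array: [1, 9, 13, 15, 24, 27, 32, 47]

The merge sort proceeds by recursively splitting the array and merging sorted halves.
After all merges, the sorted array is [1, 9, 13, 15, 24, 27, 32, 47].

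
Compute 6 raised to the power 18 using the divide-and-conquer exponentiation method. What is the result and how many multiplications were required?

Computing 6^18 by squaring (build up from 6^1; each line after the first costs one multiplication):

6^1 = 6
6^2 = (6^1)^2 = 6^2 = 36
6^4 = (6^2)^2 = 36^2 = 1296
6^8 = (6^4)^2 = 1296^2 = 1679616
6^9 = 6 * 6^8 = 6 * 1679616 = 10077696
6^18 = (6^9)^2 = 10077696^2 = 101559956668416

Result: 101559956668416
Multiplications needed: 5 (5 lines after 6^1)

6^18 = 101559956668416. Using exponentiation by squaring, this requires 5 multiplications. The key idea: if the exponent is even, square the half-power; if odd, multiply by the base once.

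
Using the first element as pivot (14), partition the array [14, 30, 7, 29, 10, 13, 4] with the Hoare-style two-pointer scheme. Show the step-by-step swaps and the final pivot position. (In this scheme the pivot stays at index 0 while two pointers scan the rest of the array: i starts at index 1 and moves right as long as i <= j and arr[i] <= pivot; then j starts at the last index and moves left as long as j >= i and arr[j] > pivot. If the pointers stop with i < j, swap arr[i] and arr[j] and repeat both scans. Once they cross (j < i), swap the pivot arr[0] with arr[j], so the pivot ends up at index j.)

Hoare-style two-pointer partition with pivot = 14:

Initial array: [14, 30, 7, 29, 10, 13, 4]

Pointers start at i = 1, j = 6.
i stops at index 1 (arr[1]=30 > 14), j stops at index 6 (arr[6]=4 <= 14): swap arr[1] and arr[6], array becomes [14, 4, 7, 29, 10, 13, 30]
i stops at index 3 (arr[3]=29 > 14), j stops at index 5 (arr[5]=13 <= 14): swap arr[3] and arr[5], array becomes [14, 4, 7, 13, 10, 29, 30]
i ends at 5, j ends at 4: the pointers have crossed (j < i), so scanning stops.

Swap pivot arr[0] with arr[4] to place pivot at position 4: [10, 4, 7, 13, 14, 29, 30]
Pivot position: 4

After partitioning with pivot 14, the array becomes [10, 4, 7, 13, 14, 29, 30]. The pivot is placed at index 4. All elements to the left of the pivot are <= 14, and all elements to the right are > 14.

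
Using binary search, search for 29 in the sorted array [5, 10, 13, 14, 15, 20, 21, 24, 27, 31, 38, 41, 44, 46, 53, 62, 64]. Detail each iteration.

Binary search for 29 in [5, 10, 13, 14, 15, 20, 21, 24, 27, 31, 38, 41, 44, 46, 53, 62, 64]:

lo=0, hi=16, mid=8, arr[mid]=27 -> 27 < 29, search right half
lo=9, hi=16, mid=12, arr[mid]=44 -> 44 > 29, search left half
lo=9, hi=11, mid=10, arr[mid]=38 -> 38 > 29, search left half
lo=9, hi=9, mid=9, arr[mid]=31 -> 31 > 29, search left half
lo=9 > hi=8, target 29 not found

Binary search determines that 29 is not in the array after 4 comparisons. The search space was exhausted without finding the target.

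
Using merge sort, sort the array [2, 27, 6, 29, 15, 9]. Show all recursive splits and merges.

Merge sort trace:

Split: [2, 27, 6, 29, 15, 9] -> [2, 27, 6] and [29, 15, 9]
  Split: [2, 27, 6] -> [2] and [27, 6]
    Split: [27, 6] -> [27] and [6]
    Merge: [27] + [6] -> [6, 27]
  Merge: [2] + [6, 27] -> [2, 6, 27]
  Split: [29, 15, 9] -> [29] and [15, 9]
    Split: [15, 9] -> [15] and [9]
    Merge: [15] + [9] -> [9, 15]
  Merge: [29] + [9, 15] -> [9, 15, 29]
Merge: [2, 6, 27] + [9, 15, 29] -> [2, 6, 9, 15, 27, 29]

Final sorted array: [2, 6, 9, 15, 27, 29]

The merge sort proceeds by recursively splitting the array and merging sorted halves.
After all merges, the sorted array is [2, 6, 9, 15, 27, 29].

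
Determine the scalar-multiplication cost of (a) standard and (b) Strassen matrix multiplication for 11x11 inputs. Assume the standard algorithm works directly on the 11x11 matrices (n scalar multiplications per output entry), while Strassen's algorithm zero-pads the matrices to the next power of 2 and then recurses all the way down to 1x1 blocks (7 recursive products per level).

Matrix multiplication for 11x11 matrices:

Strassen's algorithm requires power-of-2 dimensions. Pad 11x11 to 16x16 (next power of 2).

Standard algorithm: 11^3 = 1331 multiplications
Strassen's algorithm: 7^(log2(16)) = 7^4 = 2401 multiplications
Difference: 1331 - 2401 = -1070 (Strassen uses MORE here due to padding overhead — for small or just-over-power-of-2 n, padding can outweigh the per-level savings)

Standard: 1331 multiplications (11^3). Strassen: 2401 multiplications (7^4, after padding to 16x16). Strassen reduces 8 recursive multiplications to 7 at each level.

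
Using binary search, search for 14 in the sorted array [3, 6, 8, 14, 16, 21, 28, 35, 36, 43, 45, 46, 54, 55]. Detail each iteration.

Binary search for 14 in [3, 6, 8, 14, 16, 21, 28, 35, 36, 43, 45, 46, 54, 55]:

lo=0, hi=13, mid=6, arr[mid]=28 -> 28 > 14, search left half
lo=0, hi=5, mid=2, arr[mid]=8 -> 8 < 14, search right half
lo=3, hi=5, mid=4, arr[mid]=16 -> 16 > 14, search left half
lo=3, hi=3, mid=3, arr[mid]=14 -> Found target at index 3!

Binary search finds 14 at index 3 after 4 comparisons. The search repeatedly halves the search space by comparing with the middle element.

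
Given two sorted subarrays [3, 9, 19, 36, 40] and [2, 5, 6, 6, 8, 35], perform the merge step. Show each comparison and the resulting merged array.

Merging process:

Compare 3 vs 2: take 2 from right. Merged: [2]
Compare 3 vs 5: take 3 from left. Merged: [2, 3]
Compare 9 vs 5: take 5 from right. Merged: [2, 3, 5]
Compare 9 vs 6: take 6 from right. Merged: [2, 3, 5, 6]
Compare 9 vs 6: take 6 from right. Merged: [2, 3, 5, 6, 6]
Compare 9 vs 8: take 8 from right. Merged: [2, 3, 5, 6, 6, 8]
Compare 9 vs 35: take 9 from left. Merged: [2, 3, 5, 6, 6, 8, 9]
Compare 19 vs 35: take 19 from left. Merged: [2, 3, 5, 6, 6, 8, 9, 19]
Compare 36 vs 35: take 35 from right. Merged: [2, 3, 5, 6, 6, 8, 9, 19, 35]
Append remaining from left: [36, 40]. Merged: [2, 3, 5, 6, 6, 8, 9, 19, 35, 36, 40]

Final merged array: [2, 3, 5, 6, 6, 8, 9, 19, 35, 36, 40]
Total comparisons: 9

The merged array is [2, 3, 5, 6, 6, 8, 9, 19, 35, 36, 40], requiring 9 comparisons. The merge step runs in O(n) time where n is the total number of elements.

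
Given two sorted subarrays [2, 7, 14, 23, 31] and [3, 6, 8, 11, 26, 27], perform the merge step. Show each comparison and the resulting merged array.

Merging process:

Compare 2 vs 3: take 2 from left. Merged: [2]
Compare 7 vs 3: take 3 from right. Merged: [2, 3]
Compare 7 vs 6: take 6 from right. Merged: [2, 3, 6]
Compare 7 vs 8: take 7 from left. Merged: [2, 3, 6, 7]
Compare 14 vs 8: take 8 from right. Merged: [2, 3, 6, 7, 8]
Compare 14 vs 11: take 11 from right. Merged: [2, 3, 6, 7, 8, 11]
Compare 14 vs 26: take 14 from left. Merged: [2, 3, 6, 7, 8, 11, 14]
Compare 23 vs 26: take 23 from left. Merged: [2, 3, 6, 7, 8, 11, 14, 23]
Compare 31 vs 26: take 26 from right. Merged: [2, 3, 6, 7, 8, 11, 14, 23, 26]
Compare 31 vs 27: take 27 from right. Merged: [2, 3, 6, 7, 8, 11, 14, 23, 26, 27]
Append remaining from left: [31]. Merged: [2, 3, 6, 7, 8, 11, 14, 23, 26, 27, 31]

Final merged array: [2, 3, 6, 7, 8, 11, 14, 23, 26, 27, 31]
Total comparisons: 10

The merged array is [2, 3, 6, 7, 8, 11, 14, 23, 26, 27, 31], requiring 10 comparisons. The merge step runs in O(n) time where n is the total number of elements.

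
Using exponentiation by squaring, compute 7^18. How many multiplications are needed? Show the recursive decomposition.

Computing 7^18 by squaring (build up from 7^1; each line after the first costs one multiplication):

7^1 = 7
7^2 = (7^1)^2 = 7^2 = 49
7^4 = (7^2)^2 = 49^2 = 2401
7^8 = (7^4)^2 = 2401^2 = 5764801
7^9 = 7 * 7^8 = 7 * 5764801 = 40353607
7^18 = (7^9)^2 = 40353607^2 = 1628413597910449

Result: 1628413597910449
Multiplications needed: 5 (5 lines after 7^1)

7^18 = 1628413597910449. Using exponentiation by squaring, this requires 5 multiplications. The key idea: if the exponent is even, square the half-power; if odd, multiply by the base once.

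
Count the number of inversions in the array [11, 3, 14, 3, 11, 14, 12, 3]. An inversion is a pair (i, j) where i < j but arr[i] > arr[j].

Finding inversions in [11, 3, 14, 3, 11, 14, 12, 3]:

(0, 1): arr[0]=11 > arr[1]=3
(0, 3): arr[0]=11 > arr[3]=3
(0, 7): arr[0]=11 > arr[7]=3
(2, 3): arr[2]=14 > arr[3]=3
(2, 4): arr[2]=14 > arr[4]=11
(2, 6): arr[2]=14 > arr[6]=12
(2, 7): arr[2]=14 > arr[7]=3
(4, 7): arr[4]=11 > arr[7]=3
(5, 6): arr[5]=14 > arr[6]=12
(5, 7): arr[5]=14 > arr[7]=3
(6, 7): arr[6]=12 > arr[7]=3

Total inversions: 11

The array has 11 inversion(s): (0,1), (0,3), (0,7), (2,3), (2,4), (2,6), (2,7), (4,7), (5,6), (5,7), (6,7). Each pair (i,j) satisfies i < j and arr[i] > arr[j].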